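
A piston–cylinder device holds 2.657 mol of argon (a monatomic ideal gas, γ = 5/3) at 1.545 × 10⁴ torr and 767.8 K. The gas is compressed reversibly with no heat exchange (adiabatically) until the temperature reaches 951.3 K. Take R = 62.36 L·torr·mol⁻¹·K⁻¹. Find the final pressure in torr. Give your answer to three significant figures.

P₂ ≈ 2.64e+04 torr

From PV = nRT: V₁ = nRT₁/P₁ = 8.234 L.
Reversible adiabatic, γ = 5/3: P₂ = P₁·(T₂/T₁)^(γ/(γ−1)) = 2.640e+04 torr; V₂ = V₁·(T₁/T₂)^(1/(γ−1)) = 5.971 L.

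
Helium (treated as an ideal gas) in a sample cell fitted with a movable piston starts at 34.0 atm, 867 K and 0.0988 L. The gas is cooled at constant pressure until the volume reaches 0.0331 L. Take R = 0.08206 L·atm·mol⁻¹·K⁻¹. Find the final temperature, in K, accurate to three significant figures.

P constant ⇒ V ∝ T: P₂ = P₁; T₂ = T₁·(V₂/V₁) = 290.5 K.

T₂ ≈ 290 K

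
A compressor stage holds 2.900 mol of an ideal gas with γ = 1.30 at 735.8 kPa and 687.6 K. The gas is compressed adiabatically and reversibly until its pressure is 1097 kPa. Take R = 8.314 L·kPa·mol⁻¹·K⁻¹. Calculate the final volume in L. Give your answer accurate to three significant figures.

From PV = nRT: V₁ = nRT₁/P₁ = 22.53 L.
Adiabatic (γ = 1.30), T V^(γ−1) and P V^γ constant: T₂ = T₁·(P₂/P₁)^((γ−1)/γ) = 754.0 K; V₂ = V₁·(P₁/P₂)^(1/γ) = 16.57 L.

V₂ ≈ 16.6 L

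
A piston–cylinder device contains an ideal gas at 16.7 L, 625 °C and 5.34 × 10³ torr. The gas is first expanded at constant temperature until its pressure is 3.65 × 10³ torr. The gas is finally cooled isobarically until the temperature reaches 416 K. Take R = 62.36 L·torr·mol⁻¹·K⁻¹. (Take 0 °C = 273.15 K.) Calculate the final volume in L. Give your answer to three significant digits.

V₃ ≈ 11.3 L

Convert: T₁ = 898.1 K.
T constant ⇒ Boyle's law P V = const: T₂ = T₁; V₂ = V₁·(P₁/P₂) = 24.43 L.
P constant ⇒ V ∝ T: P₃ = P₂; V₃ = V₂·(T₃/T₂) = 11.32 L.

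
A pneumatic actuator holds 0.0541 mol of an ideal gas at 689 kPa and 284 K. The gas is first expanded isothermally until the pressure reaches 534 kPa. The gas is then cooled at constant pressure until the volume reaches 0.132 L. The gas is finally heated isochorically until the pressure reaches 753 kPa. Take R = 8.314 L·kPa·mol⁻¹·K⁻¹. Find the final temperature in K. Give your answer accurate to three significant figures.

From PV = nRT: V₁ = nRT₁/P₁ = 0.1854 L.
Isothermal, so P V is constant: T₂ = T₁; V₂ = V₁·(P₁/P₂) = 0.2392 L.
P constant ⇒ V ∝ T: P₃ = P₂; T₃ = T₂·(V₃/V₂) = 156.7 K.
Isochoric, so P/T is constant: V₄ = V₃; T₄ = T₃·(P₄/P₃) = 221.0 K.

T₄ ≈ 221 K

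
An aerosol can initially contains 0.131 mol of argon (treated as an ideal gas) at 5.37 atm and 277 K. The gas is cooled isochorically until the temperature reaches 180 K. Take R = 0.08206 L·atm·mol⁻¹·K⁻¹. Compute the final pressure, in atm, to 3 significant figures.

From PV = nRT: V₁ = nRT₁/P₁ = 0.5545 L.
Isochoric, so P/T is constant: V₂ = V₁; P₂ = P₁·(T₂/T₁) = 3.490 atm.

P₂ ≈ 3.49 atm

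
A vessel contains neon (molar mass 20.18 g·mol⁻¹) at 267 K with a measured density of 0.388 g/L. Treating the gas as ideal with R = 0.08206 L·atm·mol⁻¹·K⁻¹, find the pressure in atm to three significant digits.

ρ = PM/(RT) ⇒ P = ρRT/M = (0.388 × 0.08206 × 267.0) / 20.18

P ≈ 0.421 atm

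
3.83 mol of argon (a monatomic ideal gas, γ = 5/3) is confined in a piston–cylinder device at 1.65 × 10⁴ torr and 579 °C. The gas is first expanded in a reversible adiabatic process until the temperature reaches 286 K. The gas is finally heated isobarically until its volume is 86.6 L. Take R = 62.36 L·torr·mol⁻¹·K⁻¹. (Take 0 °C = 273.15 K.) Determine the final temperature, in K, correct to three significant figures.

T₃ ≈ 390 K

Convert: T₁ = 852.1 K.
From PV = nRT: V₁ = nRT₁/P₁ = 12.33 L.
Reversible adiabatic, γ = 5/3: P₂ = P₁·(T₂/T₁)^(γ/(γ−1)) = 1077 torr; V₂ = V₁·(T₁/T₂)^(1/(γ−1)) = 63.44 L.
Isobaric, so V/T is constant: P₃ = P₂; T₃ = T₂·(V₃/V₂) = 390.4 K.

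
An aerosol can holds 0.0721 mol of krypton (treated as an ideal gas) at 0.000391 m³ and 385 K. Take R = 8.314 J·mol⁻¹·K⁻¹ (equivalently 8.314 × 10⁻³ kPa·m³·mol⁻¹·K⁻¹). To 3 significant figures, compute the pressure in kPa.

PV = nRT ⇒ P = nRT/V = (0.0721 × 8.314 × 10⁻³ × 385) / 0.000391

P ≈ 590 kPa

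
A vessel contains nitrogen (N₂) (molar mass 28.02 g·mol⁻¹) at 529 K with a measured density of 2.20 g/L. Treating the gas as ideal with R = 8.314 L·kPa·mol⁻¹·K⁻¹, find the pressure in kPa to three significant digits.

ρ = PM/(RT) ⇒ P = ρRT/M = (2.20 × 8.314 × 529.0) / 28.02

P ≈ 345 kPa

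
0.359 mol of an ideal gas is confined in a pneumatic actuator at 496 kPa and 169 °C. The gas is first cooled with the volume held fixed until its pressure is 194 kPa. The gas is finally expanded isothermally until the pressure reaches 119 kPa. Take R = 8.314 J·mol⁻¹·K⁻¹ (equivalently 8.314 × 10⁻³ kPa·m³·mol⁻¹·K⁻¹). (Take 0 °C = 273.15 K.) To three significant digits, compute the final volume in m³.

Convert: T₁ = 442.1 K.
From PV = nRT: V₁ = nRT₁/P₁ = 0.002661 m³.
Isochoric, so P/T is constant: V₂ = V₁; T₂ = T₁·(P₂/P₁) = 172.9 K.
Isothermal, so P V is constant: T₃ = T₂; V₃ = V₂·(P₂/P₃) = 0.004338 m³.

V₃ ≈ 0.00434 m³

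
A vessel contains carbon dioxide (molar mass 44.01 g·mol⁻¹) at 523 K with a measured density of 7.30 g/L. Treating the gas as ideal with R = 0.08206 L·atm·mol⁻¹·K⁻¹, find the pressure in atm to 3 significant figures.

ρ = PM/(RT) ⇒ P = ρRT/M = (7.30 × 0.08206 × 523.0) / 44.01

P ≈ 7.12 atm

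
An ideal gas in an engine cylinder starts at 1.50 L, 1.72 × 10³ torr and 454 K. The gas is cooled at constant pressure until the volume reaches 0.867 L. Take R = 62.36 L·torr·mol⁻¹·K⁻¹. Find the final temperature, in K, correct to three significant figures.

P constant ⇒ V ∝ T: P₂ = P₁; T₂ = T₁·(V₂/V₁) = 262.4 K.

T₂ ≈ 262 K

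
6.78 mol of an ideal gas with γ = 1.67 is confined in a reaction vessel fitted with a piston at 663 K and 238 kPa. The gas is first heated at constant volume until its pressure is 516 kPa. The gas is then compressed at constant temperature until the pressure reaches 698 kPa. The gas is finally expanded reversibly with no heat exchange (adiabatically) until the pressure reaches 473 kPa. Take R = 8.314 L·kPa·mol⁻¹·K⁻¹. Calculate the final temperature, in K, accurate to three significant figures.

From PV = nRT: V₁ = nRT₁/P₁ = 157.0 L.
Isochoric, so P/T is constant: V₂ = V₁; T₂ = T₁·(P₂/P₁) = 1437 K.
Isothermal, so P V is constant: T₃ = T₂; V₃ = V₂·(P₂/P₃) = 116.1 L.
Adiabatic (γ = 1.67), T V^(γ−1) and P V^γ constant: T₄ = T₃·(P₄/P₃)^((γ−1)/γ) = 1230 K; V₄ = V₃·(P₃/P₄)^(1/γ) = 146.5 L.

T₄ ≈ 1.23e+03 K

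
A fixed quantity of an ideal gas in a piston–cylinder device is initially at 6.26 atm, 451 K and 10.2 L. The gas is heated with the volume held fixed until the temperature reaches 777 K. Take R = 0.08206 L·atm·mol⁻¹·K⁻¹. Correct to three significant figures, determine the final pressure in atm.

P₂ ≈ 10.8 atm

Isochoric, so P/T is constant: V₂ = V₁; P₂ = P₁·(T₂/T₁) = 10.78 atm.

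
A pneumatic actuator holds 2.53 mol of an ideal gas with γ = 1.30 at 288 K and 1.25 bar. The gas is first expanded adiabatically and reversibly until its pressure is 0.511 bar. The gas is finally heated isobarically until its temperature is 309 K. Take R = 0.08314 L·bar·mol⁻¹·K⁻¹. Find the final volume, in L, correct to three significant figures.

V₃ ≈ 127 L

From PV = nRT: V₁ = nRT₁/P₁ = 48.46 L.
Reversible adiabatic, γ = 1.30: T₂ = T₁·(P₂/P₁)^((γ−1)/γ) = 234.3 K; V₂ = V₁·(P₁/P₂)^(1/γ) = 96.44 L.
P constant ⇒ V ∝ T: P₃ = P₂; V₃ = V₂·(T₃/T₂) = 127.2 L.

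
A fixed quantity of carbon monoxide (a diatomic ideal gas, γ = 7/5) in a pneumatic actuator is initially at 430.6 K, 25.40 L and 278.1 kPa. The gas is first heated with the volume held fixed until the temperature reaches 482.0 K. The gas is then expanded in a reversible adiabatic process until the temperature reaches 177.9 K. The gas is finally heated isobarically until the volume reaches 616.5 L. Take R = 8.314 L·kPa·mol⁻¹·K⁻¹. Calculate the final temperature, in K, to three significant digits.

Isochoric, so P/T is constant: V₂ = V₁; P₂ = P₁·(T₂/T₁) = 311.3 kPa.
Adiabatic (γ = 7/5), T V^(γ−1) and P V^γ constant: P₃ = P₂·(T₃/T₂)^(γ/(γ−1)) = 9.509 kPa; V₃ = V₂·(T₂/T₃)^(1/(γ−1)) = 306.9 L.
P constant ⇒ V ∝ T: P₄ = P₃; T₄ = T₃·(V₄/V₃) = 357.4 K.

T₄ ≈ 357 K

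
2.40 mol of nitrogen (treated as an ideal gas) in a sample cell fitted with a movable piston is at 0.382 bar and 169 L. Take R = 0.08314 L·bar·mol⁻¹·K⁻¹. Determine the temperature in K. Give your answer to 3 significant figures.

PV = nRT ⇒ T = PV/(nR) = (0.382 × 169) / (2.40 × 0.08314)

T ≈ 324 K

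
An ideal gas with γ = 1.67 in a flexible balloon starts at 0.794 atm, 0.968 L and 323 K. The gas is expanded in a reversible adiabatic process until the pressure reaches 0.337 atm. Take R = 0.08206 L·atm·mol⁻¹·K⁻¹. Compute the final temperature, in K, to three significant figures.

T₂ ≈ 229 K

Adiabatic (γ = 1.67), T V^(γ−1) and P V^γ constant: T₂ = T₁·(P₂/P₁)^((γ−1)/γ) = 229.0 K; V₂ = V₁·(P₁/P₂)^(1/γ) = 1.617 L.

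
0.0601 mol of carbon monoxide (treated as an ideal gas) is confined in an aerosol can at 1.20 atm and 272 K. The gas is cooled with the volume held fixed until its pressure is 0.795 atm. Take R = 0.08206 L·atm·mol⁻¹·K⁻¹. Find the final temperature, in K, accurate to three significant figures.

T₂ ≈ 180 K

From PV = nRT: V₁ = nRT₁/P₁ = 1.118 L.
V constant ⇒ P ∝ T: V₂ = V₁; T₂ = T₁·(P₂/P₁) = 180.2 K.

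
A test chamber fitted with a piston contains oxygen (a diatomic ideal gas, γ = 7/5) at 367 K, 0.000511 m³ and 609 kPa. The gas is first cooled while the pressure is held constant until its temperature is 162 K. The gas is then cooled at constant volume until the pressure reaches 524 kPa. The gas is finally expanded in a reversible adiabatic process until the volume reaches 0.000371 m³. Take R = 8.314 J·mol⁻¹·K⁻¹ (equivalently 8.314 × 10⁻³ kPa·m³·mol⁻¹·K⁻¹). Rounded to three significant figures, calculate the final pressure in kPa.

Isobaric, so V/T is constant: P₂ = P₁; V₂ = V₁·(T₂/T₁) = 0.0002256 m³.
Isochoric, so P/T is constant: V₃ = V₂; T₃ = T₂·(P₃/P₂) = 139.4 K.
Adiabatic (γ = 7/5), T V^(γ−1) and P V^γ constant: T₄ = T₃·(V₃/V₄)^(γ−1) = 114.2 K; P₄ = P₃·(V₃/V₄)^γ = 261.1 kPa.

P₄ ≈ 261 kPa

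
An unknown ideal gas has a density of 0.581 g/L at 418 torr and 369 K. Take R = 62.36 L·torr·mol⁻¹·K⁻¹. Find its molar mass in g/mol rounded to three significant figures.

M ≈ 32.0 g/mol

ρ = PM/(RT) ⇒ M = ρRT/P = (0.581 × 62.36 × 369.0) / 418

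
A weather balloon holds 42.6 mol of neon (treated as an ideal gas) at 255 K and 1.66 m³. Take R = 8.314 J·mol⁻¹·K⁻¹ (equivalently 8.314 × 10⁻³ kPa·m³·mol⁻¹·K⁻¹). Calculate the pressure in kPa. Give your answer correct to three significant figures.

P ≈ 54.4 kPa

PV = nRT ⇒ P = nRT/V = (42.6 × 8.314 × 10⁻³ × 255) / 1.66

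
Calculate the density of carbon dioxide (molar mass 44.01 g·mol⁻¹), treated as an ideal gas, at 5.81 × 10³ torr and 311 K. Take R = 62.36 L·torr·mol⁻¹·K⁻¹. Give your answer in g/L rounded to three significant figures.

ρ = PM/(RT) = (5.81e+03 × 44.01) / (62.36 × 311.0)

ρ ≈ 13.2 g/L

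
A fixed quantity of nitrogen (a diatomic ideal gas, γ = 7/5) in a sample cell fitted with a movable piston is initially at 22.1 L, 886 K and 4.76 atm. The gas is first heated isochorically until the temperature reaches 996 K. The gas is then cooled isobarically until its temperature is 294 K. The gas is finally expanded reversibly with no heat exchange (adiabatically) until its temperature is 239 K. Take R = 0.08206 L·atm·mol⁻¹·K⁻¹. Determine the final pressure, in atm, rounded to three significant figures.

P₄ ≈ 2.59 atm

V constant ⇒ P ∝ T: V₂ = V₁; P₂ = P₁·(T₂/T₁) = 5.351 atm.
P constant ⇒ V ∝ T: P₃ = P₂; V₃ = V₂·(T₃/T₂) = 6.523 L.
Adiabatic (γ = 7/5), T V^(γ−1) and P V^γ constant: P₄ = P₃·(T₄/T₃)^(γ/(γ−1)) = 2.592 atm; V₄ = V₃·(T₃/T₄)^(1/(γ−1)) = 10.95 L.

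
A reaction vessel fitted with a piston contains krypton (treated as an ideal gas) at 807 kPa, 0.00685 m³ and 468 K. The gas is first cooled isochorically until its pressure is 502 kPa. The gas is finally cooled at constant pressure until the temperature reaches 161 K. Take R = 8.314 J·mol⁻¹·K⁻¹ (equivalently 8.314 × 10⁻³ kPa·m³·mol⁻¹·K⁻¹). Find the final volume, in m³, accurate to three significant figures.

V constant ⇒ P ∝ T: V₂ = V₁; T₂ = T₁·(P₂/P₁) = 291.1 K.
P constant ⇒ V ∝ T: P₃ = P₂; V₃ = V₂·(T₃/T₂) = 0.003788 m³.

V₃ ≈ 0.00379 m³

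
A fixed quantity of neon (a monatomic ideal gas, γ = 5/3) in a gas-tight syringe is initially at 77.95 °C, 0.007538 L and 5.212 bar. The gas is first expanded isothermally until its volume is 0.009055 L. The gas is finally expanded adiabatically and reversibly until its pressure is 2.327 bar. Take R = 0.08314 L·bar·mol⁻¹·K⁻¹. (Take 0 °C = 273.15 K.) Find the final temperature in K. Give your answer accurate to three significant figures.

Convert: T₁ = 351.1 K.
Isothermal, so P V is constant: T₂ = T₁; P₂ = P₁·(V₁/V₂) = 4.339 bar.
Reversible adiabatic, γ = 5/3: T₃ = T₂·(P₃/P₂)^((γ−1)/γ) = 273.7 K; V₃ = V₂·(P₂/P₃)^(1/γ) = 0.01316 L.

T₃ ≈ 274 K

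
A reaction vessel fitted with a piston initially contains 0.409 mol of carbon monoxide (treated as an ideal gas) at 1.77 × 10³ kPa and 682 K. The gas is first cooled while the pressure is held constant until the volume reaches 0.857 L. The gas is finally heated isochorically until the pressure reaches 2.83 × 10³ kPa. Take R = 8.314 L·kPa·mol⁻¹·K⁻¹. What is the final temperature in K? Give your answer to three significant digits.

T₃ ≈ 713 K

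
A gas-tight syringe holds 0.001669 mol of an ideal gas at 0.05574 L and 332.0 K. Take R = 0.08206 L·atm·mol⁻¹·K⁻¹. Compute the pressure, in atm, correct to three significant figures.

PV = nRT ⇒ P = nRT/V = (0.001669 × 0.08206 × 332.0) / 0.05574

P ≈ 0.816 atm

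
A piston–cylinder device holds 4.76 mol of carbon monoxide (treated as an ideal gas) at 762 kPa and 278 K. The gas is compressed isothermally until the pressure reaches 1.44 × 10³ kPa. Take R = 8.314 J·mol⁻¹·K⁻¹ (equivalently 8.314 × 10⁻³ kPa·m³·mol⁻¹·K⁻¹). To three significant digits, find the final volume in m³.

V₂ ≈ 0.00764 m³

From PV = nRT: V₁ = nRT₁/P₁ = 0.01444 m³.
Isothermal, so P V is constant: T₂ = T₁; V₂ = V₁·(P₁/P₂) = 0.007640 m³.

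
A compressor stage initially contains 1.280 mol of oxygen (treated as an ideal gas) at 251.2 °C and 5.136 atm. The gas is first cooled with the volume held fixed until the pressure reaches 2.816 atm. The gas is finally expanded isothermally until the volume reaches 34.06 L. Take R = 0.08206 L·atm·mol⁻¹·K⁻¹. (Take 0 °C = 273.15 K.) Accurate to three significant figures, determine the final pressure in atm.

P₃ ≈ 0.887 atm

Convert: T₁ = 524.3 K.
From PV = nRT: V₁ = nRT₁/P₁ = 10.72 L.
V constant ⇒ P ∝ T: V₂ = V₁; T₂ = T₁·(P₂/P₁) = 287.5 K.
T constant ⇒ Boyle's law P V = const: T₃ = T₂; P₃ = P₂·(V₂/V₃) = 0.8866 atm.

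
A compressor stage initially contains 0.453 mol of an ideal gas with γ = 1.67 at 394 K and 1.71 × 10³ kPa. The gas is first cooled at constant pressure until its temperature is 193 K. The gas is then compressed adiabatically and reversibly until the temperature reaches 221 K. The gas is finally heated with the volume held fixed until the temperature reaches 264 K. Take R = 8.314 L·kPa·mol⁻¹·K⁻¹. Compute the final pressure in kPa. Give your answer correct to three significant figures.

From PV = nRT: V₁ = nRT₁/P₁ = 0.8678 L.
Isobaric, so V/T is constant: P₂ = P₁; V₂ = V₁·(T₂/T₁) = 0.4251 L.
Reversible adiabatic, γ = 1.67: P₃ = P₂·(T₃/T₂)^(γ/(γ−1)) = 2397 kPa; V₃ = V₂·(T₂/T₃)^(1/(γ−1)) = 0.3473 L.
Isochoric, so P/T is constant: V₄ = V₃; P₄ = P₃·(T₄/T₃) = 2863 kPa.

P₄ ≈ 2.86e+03 kPa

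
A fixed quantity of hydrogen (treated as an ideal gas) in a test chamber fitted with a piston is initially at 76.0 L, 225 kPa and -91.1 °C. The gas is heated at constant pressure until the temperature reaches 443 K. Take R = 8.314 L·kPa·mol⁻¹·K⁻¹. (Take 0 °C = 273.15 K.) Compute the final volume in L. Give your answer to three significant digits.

V₂ ≈ 185 L

Convert: T₁ = 182.0 K.
P constant ⇒ V ∝ T: P₂ = P₁; V₂ = V₁·(T₂/T₁) = 184.9 L.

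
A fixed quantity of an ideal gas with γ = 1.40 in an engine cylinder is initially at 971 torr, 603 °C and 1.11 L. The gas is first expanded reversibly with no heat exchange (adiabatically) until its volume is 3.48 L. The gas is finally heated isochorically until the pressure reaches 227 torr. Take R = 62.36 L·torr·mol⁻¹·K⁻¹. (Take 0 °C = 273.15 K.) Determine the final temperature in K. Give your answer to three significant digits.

T₃ ≈ 642 K

Convert: T₁ = 876.1 K.
Reversible adiabatic, γ = 1.40: T₂ = T₁·(V₁/V₂)^(γ−1) = 554.7 K; P₂ = P₁·(V₁/V₂)^γ = 196.1 torr.
Isochoric, so P/T is constant: V₃ = V₂; T₃ = T₂·(P₃/P₂) = 642.2 K.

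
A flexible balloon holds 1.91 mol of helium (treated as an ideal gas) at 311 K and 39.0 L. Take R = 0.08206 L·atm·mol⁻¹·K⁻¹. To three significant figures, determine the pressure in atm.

PV = nRT ⇒ P = nRT/V = (1.91 × 0.08206 × 311) / 39.0

P ≈ 1.25 atm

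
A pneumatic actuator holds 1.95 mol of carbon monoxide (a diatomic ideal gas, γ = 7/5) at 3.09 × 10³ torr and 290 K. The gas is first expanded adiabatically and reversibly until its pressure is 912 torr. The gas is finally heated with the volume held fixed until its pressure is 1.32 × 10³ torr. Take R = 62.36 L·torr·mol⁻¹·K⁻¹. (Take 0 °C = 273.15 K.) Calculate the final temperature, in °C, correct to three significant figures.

T₃ ≈ 23.0 °C

From PV = nRT: V₁ = nRT₁/P₁ = 11.41 L.
Adiabatic (γ = 7/5), T V^(γ−1) and P V^γ constant: T₂ = T₁·(P₂/P₁)^((γ−1)/γ) = 204.6 K; V₂ = V₁·(P₁/P₂)^(1/γ) = 27.29 L.
V constant ⇒ P ∝ T: V₃ = V₂; T₃ = T₂·(P₃/P₂) = 296.2 K.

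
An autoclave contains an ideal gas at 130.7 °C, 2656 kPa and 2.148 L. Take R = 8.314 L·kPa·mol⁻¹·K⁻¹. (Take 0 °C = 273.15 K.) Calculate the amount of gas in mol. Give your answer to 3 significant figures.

Convert: T = 403.85 K.
PV = nRT ⇒ n = PV/(RT) = (2656 × 2.148) / (8.314 × 403.85)

n ≈ 1.70 mol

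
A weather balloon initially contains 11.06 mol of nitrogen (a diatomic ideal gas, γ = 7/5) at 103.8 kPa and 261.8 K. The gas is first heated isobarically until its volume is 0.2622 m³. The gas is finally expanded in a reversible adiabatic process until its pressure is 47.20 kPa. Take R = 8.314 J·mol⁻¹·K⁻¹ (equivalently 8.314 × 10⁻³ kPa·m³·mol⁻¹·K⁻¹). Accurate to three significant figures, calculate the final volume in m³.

V₃ ≈ 0.460 m³

From PV = nRT: V₁ = nRT₁/P₁ = 0.2319 m³.
P constant ⇒ V ∝ T: P₂ = P₁; T₂ = T₁·(V₂/V₁) = 296.0 K.
Reversible adiabatic, γ = 7/5: T₃ = T₂·(P₃/P₂)^((γ−1)/γ) = 236.3 K; V₃ = V₂·(P₂/P₃)^(1/γ) = 0.4604 m³.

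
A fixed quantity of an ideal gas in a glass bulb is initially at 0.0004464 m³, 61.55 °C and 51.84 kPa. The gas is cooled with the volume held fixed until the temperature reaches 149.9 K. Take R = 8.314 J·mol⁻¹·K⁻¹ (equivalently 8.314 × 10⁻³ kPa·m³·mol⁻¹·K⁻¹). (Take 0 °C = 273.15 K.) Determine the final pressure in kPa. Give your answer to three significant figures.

P₂ ≈ 23.2 kPa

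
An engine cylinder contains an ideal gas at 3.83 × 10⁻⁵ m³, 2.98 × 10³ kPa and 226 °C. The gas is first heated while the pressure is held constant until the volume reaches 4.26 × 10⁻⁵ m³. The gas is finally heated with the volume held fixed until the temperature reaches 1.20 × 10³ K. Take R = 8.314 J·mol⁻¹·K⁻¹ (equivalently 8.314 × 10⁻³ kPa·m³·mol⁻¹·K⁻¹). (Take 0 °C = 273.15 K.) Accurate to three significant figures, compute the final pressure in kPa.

Convert: T₁ = 499.1 K.
P constant ⇒ V ∝ T: P₂ = P₁; T₂ = T₁·(V₂/V₁) = 555.2 K.
Isochoric, so P/T is constant: V₃ = V₂; P₃ = P₂·(T₃/T₂) = 6441 kPa.

P₃ ≈ 6.44e+03 kPa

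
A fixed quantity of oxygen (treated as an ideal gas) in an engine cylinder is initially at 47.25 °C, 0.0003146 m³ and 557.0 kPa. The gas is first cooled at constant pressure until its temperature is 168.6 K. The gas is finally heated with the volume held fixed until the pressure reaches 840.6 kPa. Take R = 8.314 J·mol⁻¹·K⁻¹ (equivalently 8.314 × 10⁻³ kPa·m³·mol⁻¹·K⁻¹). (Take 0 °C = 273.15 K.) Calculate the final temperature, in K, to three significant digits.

Convert: T₁ = 320.4 K.
P constant ⇒ V ∝ T: P₂ = P₁; V₂ = V₁·(T₂/T₁) = 0.0001655 m³.
V constant ⇒ P ∝ T: V₃ = V₂; T₃ = T₂·(P₃/P₂) = 254.4 K.

T₃ ≈ 254 K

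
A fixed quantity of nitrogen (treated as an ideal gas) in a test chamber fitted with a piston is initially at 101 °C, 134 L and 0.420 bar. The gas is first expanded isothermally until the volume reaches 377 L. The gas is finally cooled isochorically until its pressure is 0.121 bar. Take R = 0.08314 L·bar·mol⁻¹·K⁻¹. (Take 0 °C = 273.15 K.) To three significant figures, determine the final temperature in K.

Convert: T₁ = 374.1 K.
Isothermal, so P V is constant: T₂ = T₁; P₂ = P₁·(V₁/V₂) = 0.1493 bar.
V constant ⇒ P ∝ T: V₃ = V₂; T₃ = T₂·(P₃/P₂) = 303.3 K.

T₃ ≈ 303 K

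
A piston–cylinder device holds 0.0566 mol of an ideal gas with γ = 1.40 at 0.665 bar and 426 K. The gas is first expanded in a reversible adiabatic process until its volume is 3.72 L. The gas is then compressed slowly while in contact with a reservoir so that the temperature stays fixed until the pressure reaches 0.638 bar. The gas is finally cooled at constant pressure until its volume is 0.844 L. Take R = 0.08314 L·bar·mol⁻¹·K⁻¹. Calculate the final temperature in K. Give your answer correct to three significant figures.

From PV = nRT: V₁ = nRT₁/P₁ = 3.014 L.
Reversible adiabatic, γ = 1.40: T₂ = T₁·(V₁/V₂)^(γ−1) = 391.6 K; P₂ = P₁·(V₁/V₂)^γ = 0.4954 bar.
T constant ⇒ Boyle's law P V = const: T₃ = T₂; V₃ = V₂·(P₂/P₃) = 2.889 L.
P constant ⇒ V ∝ T: P₄ = P₃; T₄ = T₃·(V₄/V₃) = 114.4 K.

T₄ ≈ 114 K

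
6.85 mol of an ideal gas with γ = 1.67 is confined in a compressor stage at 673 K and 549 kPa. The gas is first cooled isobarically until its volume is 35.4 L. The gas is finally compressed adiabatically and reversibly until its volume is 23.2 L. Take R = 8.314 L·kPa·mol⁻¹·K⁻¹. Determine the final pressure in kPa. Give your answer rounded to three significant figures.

P₃ ≈ 1.11e+03 kPa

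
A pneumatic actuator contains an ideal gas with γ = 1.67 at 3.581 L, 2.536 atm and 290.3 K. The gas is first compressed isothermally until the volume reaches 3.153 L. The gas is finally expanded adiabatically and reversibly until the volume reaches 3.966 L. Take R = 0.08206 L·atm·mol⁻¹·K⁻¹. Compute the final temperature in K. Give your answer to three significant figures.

T constant ⇒ Boyle's law P V = const: T₂ = T₁; P₂ = P₁·(V₁/V₂) = 2.880 atm.
Adiabatic (γ = 1.67), T V^(γ−1) and P V^γ constant: T₃ = T₂·(V₂/V₃)^(γ−1) = 248.9 K; P₃ = P₂·(V₂/V₃)^γ = 1.964 atm.

T₃ ≈ 249 K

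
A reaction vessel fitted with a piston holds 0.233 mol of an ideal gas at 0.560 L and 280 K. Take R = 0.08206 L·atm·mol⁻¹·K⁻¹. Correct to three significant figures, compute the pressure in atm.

P ≈ 9.56 atm

PV = nRT ⇒ P = nRT/V = (0.233 × 0.08206 × 280) / 0.560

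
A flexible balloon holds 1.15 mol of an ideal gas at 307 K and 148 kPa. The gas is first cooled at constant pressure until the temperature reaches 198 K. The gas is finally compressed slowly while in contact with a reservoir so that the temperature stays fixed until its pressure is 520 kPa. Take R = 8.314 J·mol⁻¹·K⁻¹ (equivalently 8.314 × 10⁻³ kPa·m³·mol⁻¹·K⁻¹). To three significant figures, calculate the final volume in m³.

V₃ ≈ 0.00364 m³

From PV = nRT: V₁ = nRT₁/P₁ = 0.01983 m³.
P constant ⇒ V ∝ T: P₂ = P₁; V₂ = V₁·(T₂/T₁) = 0.01279 m³.
T constant ⇒ Boyle's law P V = const: T₃ = T₂; V₃ = V₂·(P₂/P₃) = 0.003641 m³.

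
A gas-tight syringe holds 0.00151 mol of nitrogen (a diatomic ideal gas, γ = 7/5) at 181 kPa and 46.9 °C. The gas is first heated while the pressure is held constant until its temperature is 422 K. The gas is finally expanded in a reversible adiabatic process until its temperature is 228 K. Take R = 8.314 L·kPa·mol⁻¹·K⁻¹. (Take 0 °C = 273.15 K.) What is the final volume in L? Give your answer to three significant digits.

Convert: T₁ = 320.0 K.
From PV = nRT: V₁ = nRT₁/P₁ = 0.02220 L.
Isobaric, so V/T is constant: P₂ = P₁; V₂ = V₁·(T₂/T₁) = 0.02927 L.
Reversible adiabatic, γ = 7/5: P₃ = P₂·(T₃/T₂)^(γ/(γ−1)) = 20.98 kPa; V₃ = V₂·(T₂/T₃)^(1/(γ−1)) = 0.1364 L.

V₃ ≈ 0.136 L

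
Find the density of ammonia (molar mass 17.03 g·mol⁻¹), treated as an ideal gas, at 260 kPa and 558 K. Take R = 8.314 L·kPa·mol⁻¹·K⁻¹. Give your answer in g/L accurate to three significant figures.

ρ = PM/(RT) = (260 × 17.03) / (8.314 × 558.0)

ρ ≈ 0.954 g/L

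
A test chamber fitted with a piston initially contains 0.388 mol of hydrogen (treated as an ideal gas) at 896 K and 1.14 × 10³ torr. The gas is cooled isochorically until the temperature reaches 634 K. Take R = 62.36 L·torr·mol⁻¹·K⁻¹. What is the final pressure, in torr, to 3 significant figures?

P₂ ≈ 807 torr

From PV = nRT: V₁ = nRT₁/P₁ = 19.02 L.
V constant ⇒ P ∝ T: V₂ = V₁; P₂ = P₁·(T₂/T₁) = 806.7 torr.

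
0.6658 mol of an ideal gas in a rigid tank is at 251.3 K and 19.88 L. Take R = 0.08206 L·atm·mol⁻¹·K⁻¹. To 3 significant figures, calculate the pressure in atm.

P ≈ 0.691 atm

PV = nRT ⇒ P = nRT/V = (0.6658 × 0.08206 × 251.3) / 19.88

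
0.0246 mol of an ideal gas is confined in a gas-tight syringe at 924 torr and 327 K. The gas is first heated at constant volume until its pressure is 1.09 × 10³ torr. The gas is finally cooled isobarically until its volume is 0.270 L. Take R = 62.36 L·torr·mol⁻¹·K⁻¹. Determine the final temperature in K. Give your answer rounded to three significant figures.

T₃ ≈ 192 K

From PV = nRT: V₁ = nRT₁/P₁ = 0.5429 L.
Isochoric, so P/T is constant: V₂ = V₁; T₂ = T₁·(P₂/P₁) = 385.7 K.
P constant ⇒ V ∝ T: P₃ = P₂; T₃ = T₂·(V₃/V₂) = 191.8 K.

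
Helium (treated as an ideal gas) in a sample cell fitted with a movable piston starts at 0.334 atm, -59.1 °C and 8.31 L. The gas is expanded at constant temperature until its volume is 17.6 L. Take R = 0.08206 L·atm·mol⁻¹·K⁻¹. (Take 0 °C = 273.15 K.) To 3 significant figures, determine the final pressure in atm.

Convert: T₁ = 214.0 K.
Isothermal, so P V is constant: T₂ = T₁; P₂ = P₁·(V₁/V₂) = 0.1577 atm.

P₂ ≈ 0.158 atm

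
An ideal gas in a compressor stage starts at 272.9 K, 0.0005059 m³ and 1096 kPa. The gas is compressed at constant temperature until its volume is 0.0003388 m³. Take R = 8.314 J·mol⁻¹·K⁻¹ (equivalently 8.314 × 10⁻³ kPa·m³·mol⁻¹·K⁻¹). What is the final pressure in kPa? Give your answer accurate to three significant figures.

P₂ ≈ 1.64e+03 kPa

Isothermal, so P V is constant: T₂ = T₁; P₂ = P₁·(V₁/V₂) = 1637 kPa.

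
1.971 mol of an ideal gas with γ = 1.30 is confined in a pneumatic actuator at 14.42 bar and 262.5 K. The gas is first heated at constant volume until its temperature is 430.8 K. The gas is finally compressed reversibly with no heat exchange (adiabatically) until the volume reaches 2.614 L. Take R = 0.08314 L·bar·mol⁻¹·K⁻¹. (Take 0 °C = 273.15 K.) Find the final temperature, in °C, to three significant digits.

T₃ ≈ 175 °C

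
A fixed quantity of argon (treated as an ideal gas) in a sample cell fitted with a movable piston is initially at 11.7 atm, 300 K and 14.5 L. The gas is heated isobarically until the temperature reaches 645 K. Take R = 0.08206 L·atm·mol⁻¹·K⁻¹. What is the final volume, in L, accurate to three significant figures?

Isobaric, so V/T is constant: P₂ = P₁; V₂ = V₁·(T₂/T₁) = 31.17 L.

V₂ ≈ 31.2 L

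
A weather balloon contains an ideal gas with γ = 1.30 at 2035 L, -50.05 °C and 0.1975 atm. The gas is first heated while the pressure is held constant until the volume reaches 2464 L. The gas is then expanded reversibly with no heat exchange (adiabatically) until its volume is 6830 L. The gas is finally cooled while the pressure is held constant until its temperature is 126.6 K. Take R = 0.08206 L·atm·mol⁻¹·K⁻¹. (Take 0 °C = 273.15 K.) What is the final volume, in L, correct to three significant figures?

Convert: T₁ = 223.1 K.
P constant ⇒ V ∝ T: P₂ = P₁; T₂ = T₁·(V₂/V₁) = 270.1 K.
Adiabatic (γ = 1.30), T V^(γ−1) and P V^γ constant: T₃ = T₂·(V₂/V₃)^(γ−1) = 198.9 K; P₃ = P₂·(V₂/V₃)^γ = 0.05248 atm.
Isobaric, so V/T is constant: P₄ = P₃; V₄ = V₃·(T₄/T₃) = 4346 L.

V₄ ≈ 4.35e+03 L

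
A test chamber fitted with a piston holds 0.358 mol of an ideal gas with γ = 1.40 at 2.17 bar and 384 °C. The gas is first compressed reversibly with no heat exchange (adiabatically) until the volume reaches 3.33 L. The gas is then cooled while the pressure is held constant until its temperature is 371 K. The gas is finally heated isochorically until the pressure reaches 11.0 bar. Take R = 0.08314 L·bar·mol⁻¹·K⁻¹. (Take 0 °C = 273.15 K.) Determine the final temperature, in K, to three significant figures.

T₄ ≈ 467 K

Convert: T₁ = 657.1 K.
From PV = nRT: V₁ = nRT₁/P₁ = 9.014 L.
Adiabatic (γ = 1.40), T V^(γ−1) and P V^γ constant: T₂ = T₁·(V₁/V₂)^(γ−1) = 978.7 K; P₂ = P₁·(V₁/V₂)^γ = 8.748 bar.
Isobaric, so V/T is constant: P₃ = P₂; V₃ = V₂·(T₃/T₂) = 1.262 L.
V constant ⇒ P ∝ T: V₄ = V₃; T₄ = T₃·(P₄/P₃) = 466.5 K.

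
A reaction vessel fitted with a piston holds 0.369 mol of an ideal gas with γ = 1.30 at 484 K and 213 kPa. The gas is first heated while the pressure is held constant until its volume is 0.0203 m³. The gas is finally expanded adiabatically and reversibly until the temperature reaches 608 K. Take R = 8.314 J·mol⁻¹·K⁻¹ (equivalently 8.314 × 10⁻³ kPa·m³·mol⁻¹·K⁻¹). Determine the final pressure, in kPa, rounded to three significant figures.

From PV = nRT: V₁ = nRT₁/P₁ = 0.006971 m³.
Isobaric, so V/T is constant: P₂ = P₁; T₂ = T₁·(V₂/V₁) = 1409 K.
Adiabatic (γ = 1.30), T V^(γ−1) and P V^γ constant: P₃ = P₂·(T₃/T₂)^(γ/(γ−1)) = 5.573 kPa; V₃ = V₂·(T₂/T₃)^(1/(γ−1)) = 0.3347 m³.

P₃ ≈ 5.57 kPa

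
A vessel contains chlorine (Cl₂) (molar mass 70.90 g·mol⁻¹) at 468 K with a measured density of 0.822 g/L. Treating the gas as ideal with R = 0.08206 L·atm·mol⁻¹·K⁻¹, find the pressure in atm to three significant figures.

P ≈ 0.445 atm

ρ = PM/(RT) ⇒ P = ρRT/M = (0.822 × 0.08206 × 468.0) / 70.90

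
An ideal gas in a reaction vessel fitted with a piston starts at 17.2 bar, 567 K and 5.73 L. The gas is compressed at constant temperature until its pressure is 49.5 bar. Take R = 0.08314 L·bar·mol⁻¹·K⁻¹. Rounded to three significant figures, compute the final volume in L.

T constant ⇒ Boyle's law P V = const: T₂ = T₁; V₂ = V₁·(P₁/P₂) = 1.991 L.

V₂ ≈ 1.99 L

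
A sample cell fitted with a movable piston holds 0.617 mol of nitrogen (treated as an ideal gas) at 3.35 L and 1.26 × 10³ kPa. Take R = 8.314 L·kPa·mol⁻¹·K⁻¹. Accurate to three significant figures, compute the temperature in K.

T ≈ 823 K

PV = nRT ⇒ T = PV/(nR) = (1.26e+03 × 3.35) / (0.617 × 8.314)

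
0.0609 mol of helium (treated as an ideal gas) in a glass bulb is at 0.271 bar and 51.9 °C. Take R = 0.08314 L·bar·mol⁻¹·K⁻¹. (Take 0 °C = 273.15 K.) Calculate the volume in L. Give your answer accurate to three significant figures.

V ≈ 6.07 L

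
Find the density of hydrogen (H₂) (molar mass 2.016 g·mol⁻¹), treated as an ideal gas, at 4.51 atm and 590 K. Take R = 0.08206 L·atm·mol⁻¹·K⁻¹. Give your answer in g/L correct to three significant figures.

ρ = PM/(RT) = (4.51 × 2.016) / (0.08206 × 590.0)

ρ ≈ 0.188 g/L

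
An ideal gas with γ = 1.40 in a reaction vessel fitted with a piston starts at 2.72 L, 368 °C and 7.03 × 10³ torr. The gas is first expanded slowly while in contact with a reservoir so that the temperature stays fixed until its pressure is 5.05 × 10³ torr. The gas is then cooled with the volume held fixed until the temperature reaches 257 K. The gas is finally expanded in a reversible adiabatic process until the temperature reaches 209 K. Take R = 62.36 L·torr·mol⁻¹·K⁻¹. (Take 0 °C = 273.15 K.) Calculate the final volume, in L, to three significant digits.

Convert: T₁ = 641.1 K.
T constant ⇒ Boyle's law P V = const: T₂ = T₁; V₂ = V₁·(P₁/P₂) = 3.786 L.
V constant ⇒ P ∝ T: V₃ = V₂; P₃ = P₂·(T₃/T₂) = 2024 torr.
Reversible adiabatic, γ = 1.40: P₄ = P₃·(T₄/T₃)^(γ/(γ−1)) = 981.8 torr; V₄ = V₃·(T₃/T₄)^(1/(γ−1)) = 6.349 L.

V₄ ≈ 6.35 L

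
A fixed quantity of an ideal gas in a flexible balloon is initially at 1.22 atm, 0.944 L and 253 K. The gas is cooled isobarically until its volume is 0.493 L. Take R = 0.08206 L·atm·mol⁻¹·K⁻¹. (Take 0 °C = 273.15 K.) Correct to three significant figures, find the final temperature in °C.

T₂ ≈ -141 °C

Isobaric, so V/T is constant: P₂ = P₁; T₂ = T₁·(V₂/V₁) = 132.1 K.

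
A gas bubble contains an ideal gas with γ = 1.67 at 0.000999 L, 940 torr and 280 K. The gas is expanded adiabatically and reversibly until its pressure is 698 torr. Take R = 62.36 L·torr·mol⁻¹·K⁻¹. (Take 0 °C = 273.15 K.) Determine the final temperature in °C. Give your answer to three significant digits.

T₂ ≈ -24.7 °C

Reversible adiabatic, γ = 1.67: T₂ = T₁·(P₂/P₁)^((γ−1)/γ) = 248.5 K; V₂ = V₁·(P₁/P₂)^(1/γ) = 0.001194 L.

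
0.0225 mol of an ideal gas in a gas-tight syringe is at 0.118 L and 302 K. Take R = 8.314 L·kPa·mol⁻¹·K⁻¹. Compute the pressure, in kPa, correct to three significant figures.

PV = nRT ⇒ P = nRT/V = (0.0225 × 8.314 × 302) / 0.118

P ≈ 479 kPa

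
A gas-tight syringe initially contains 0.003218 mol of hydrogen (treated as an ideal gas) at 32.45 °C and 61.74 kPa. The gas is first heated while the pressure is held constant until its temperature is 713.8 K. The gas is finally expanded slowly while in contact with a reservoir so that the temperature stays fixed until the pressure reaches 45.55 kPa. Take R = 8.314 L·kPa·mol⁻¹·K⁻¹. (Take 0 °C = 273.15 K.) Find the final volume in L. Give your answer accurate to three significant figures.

Convert: T₁ = 305.6 K.
From PV = nRT: V₁ = nRT₁/P₁ = 0.1324 L.
Isobaric, so V/T is constant: P₂ = P₁; V₂ = V₁·(T₂/T₁) = 0.3093 L.
T constant ⇒ Boyle's law P V = const: T₃ = T₂; V₃ = V₂·(P₂/P₃) = 0.4193 L.

V₃ ≈ 0.419 L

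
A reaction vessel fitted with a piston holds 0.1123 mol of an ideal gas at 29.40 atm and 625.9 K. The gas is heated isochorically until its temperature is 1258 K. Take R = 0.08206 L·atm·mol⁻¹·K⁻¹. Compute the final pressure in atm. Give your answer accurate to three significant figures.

From PV = nRT: V₁ = nRT₁/P₁ = 0.1962 L.
V constant ⇒ P ∝ T: V₂ = V₁; P₂ = P₁·(T₂/T₁) = 59.09 atm.

P₂ ≈ 59.1 atm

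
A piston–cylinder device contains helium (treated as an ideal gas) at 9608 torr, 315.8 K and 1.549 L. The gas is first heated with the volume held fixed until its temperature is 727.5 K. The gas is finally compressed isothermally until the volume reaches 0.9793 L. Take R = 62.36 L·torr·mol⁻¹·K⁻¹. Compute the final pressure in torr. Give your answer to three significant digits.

P₃ ≈ 3.50e+04 torr

Isochoric, so P/T is constant: V₂ = V₁; P₂ = P₁·(T₂/T₁) = 2.213e+04 torr.
T constant ⇒ Boyle's law P V = const: T₃ = T₂; P₃ = P₂·(V₂/V₃) = 3.501e+04 torr.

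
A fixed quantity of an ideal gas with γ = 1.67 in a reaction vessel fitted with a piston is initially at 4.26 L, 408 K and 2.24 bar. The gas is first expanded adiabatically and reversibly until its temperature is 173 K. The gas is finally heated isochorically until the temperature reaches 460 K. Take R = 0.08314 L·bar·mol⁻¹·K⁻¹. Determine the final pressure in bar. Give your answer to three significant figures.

Adiabatic (γ = 1.67), T V^(γ−1) and P V^γ constant: P₂ = P₁·(T₂/T₁)^(γ/(γ−1)) = 0.2639 bar; V₂ = V₁·(T₁/T₂)^(1/(γ−1)) = 15.33 L.
Isochoric, so P/T is constant: V₃ = V₂; P₃ = P₂·(T₃/T₂) = 0.7018 bar.

P₃ ≈ 0.702 bar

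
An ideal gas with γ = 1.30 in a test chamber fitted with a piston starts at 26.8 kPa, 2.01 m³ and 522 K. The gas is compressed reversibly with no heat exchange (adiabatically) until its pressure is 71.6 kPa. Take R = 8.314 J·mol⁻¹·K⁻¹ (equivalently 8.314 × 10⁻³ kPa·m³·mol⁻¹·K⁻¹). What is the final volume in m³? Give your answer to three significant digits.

V₂ ≈ 0.944 m³

Reversible adiabatic, γ = 1.30: T₂ = T₁·(P₂/P₁)^((γ−1)/γ) = 654.9 K; V₂ = V₁·(P₁/P₂)^(1/γ) = 0.9439 m³.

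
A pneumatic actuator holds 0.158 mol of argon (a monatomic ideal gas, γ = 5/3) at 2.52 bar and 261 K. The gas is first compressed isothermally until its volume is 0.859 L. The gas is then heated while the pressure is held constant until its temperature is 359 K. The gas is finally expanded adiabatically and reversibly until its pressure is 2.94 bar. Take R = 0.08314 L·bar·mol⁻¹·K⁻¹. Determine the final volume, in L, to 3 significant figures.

V₄ ≈ 1.42 L

From PV = nRT: V₁ = nRT₁/P₁ = 1.361 L.
Isothermal, so P V is constant: T₂ = T₁; P₂ = P₁·(V₁/V₂) = 3.991 bar.
P constant ⇒ V ∝ T: P₃ = P₂; V₃ = V₂·(T₃/T₂) = 1.182 L.
Adiabatic (γ = 5/3), T V^(γ−1) and P V^γ constant: T₄ = T₃·(P₄/P₃)^((γ−1)/γ) = 317.7 K; V₄ = V₃·(P₃/P₄)^(1/γ) = 1.419 L.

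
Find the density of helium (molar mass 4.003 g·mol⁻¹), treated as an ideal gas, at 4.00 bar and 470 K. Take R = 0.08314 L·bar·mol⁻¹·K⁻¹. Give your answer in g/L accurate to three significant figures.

ρ = PM/(RT) = (4.00 × 4.003) / (0.08314 × 470.0)

ρ ≈ 0.410 g/L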